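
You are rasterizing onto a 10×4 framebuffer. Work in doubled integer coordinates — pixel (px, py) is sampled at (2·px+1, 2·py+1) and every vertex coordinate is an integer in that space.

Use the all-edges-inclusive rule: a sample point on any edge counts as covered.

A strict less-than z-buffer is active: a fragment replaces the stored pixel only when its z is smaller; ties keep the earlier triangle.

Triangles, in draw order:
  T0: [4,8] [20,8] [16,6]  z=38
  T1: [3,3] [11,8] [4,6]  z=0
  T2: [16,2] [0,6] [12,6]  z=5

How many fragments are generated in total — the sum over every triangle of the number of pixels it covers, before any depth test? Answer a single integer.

T0:
  2·area = 32  (B↔C swapped to make it positive)
  edge (4, 8)→(16, 6): d=(12,-2) inclusive
  edge (16, 6)→(20, 8): d=(4,2) inclusive
  edge (20, 8)→(4, 8): d=(-16,0) inclusive
    (5,3)@(11, 7): e=[2,14,16] → X
    (6,3)@(13, 7): e=[6,10,16] → X
    (7,3)@(15, 7): e=[10,6,16] → X
    (8,3)@(17, 7): e=[14,2,16] → X
    (9,3)@(19, 7): e=[18,-2,16] → .
  covered (4 px):
    . . . . . . . . . .
    . . . . . . . . . .
    . . . . . . . . . .
    . . . . . X X X X .
T1:
  2·area = 19
  edge (3, 3)→(11, 8): d=(8,5) inclusive
  edge (11, 8)→(4, 6): d=(-7,-2) inclusive
  edge (4, 6)→(3, 3): d=(-1,-3) inclusive
    (1,1)@(3, 3): e=[0,19,0] → X  [on edge]
    (2,1)@(5, 3): e=[-10,23,6] → .
    (1,2)@(3, 5): e=[16,5,-2] → .
    (2,2)@(5, 5): e=[6,9,4] → X
    (3,2)@(7, 5): e=[-4,13,10] → .
    (2,3)@(5, 7): e=[22,-5,2] → .
    (4,3)@(9, 7): e=[2,3,14] → X
    (5,3)@(11, 7): e=[-8,7,20] → .
  covered (3 px):
    . . . . . . . . . .
    . X . . . . . . . .
    . . X . . . . . . .
    . . . . X . . . . .
T2:
  2·area = 48  (B↔C swapped to make it positive)
  edge (16, 2)→(12, 6): d=(-4,4) inclusive
  edge (12, 6)→(0, 6): d=(-12,0) inclusive
  edge (0, 6)→(16, 2): d=(16,-4) inclusive
    (8,0)@(17, 1): e=[0,60,-12] → .  [on edge]
    (6,1)@(13, 3): e=[8,36,4] → X
    (7,1)@(15, 3): e=[0,36,12] → X  [on edge]
    (8,1)@(17, 3): e=[-8,36,20] → .
    (2,2)@(5, 5): e=[32,12,4] → X
    (3,2)@(7, 5): e=[24,12,12] → X
    (4,2)@(9, 5): e=[16,12,20] → X
    (5,2)@(11, 5): e=[8,12,28] → X
    (6,2)@(13, 5): e=[0,12,36] → X  [on edge]
    (7,2)@(15, 5): e=[-8,12,44] → .
    (2,3)@(5, 7): e=[24,-12,36] → .
    (3,3)@(7, 7): e=[16,-12,44] → .
    (5,3)@(11, 7): e=[0,-12,60] → .  [on edge]
  covered (7 px):
    . . . . . . . . . .
    . . . . . . X X . .
    . . X X X X X . . .
    . . . . . . . . . .

Final: 14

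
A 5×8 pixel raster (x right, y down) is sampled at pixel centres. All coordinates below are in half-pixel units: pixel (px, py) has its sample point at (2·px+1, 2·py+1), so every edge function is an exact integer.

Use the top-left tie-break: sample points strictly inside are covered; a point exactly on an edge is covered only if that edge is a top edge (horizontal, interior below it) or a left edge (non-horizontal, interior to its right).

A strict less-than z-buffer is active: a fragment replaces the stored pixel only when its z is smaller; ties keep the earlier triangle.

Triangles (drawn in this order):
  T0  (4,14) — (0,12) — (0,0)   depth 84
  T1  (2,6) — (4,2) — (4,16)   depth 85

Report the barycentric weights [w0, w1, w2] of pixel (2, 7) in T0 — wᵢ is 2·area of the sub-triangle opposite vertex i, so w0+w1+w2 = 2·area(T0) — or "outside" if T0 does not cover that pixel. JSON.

T0:
  2·area = 48
  edge (4, 14)→(0, 12): d=(-4,-2) top-left  bias=+0
  edge (0, 12)→(0, 0): d=(0,-12) top-left  bias=+0
  edge (0, 0)→(4, 14): d=(4,14) right/bottom  bias=-1
    (0,2)@(1, 5): e=[30,12,6] → █
    (1,2)@(3, 5): e=[34,36,-22] → ·
    (0,3)@(1, 7): e=[22,12,14] → █
    (1,3)@(3, 7): e=[26,36,-14] → ·
    (0,4)@(1, 9): e=[14,12,22] → █
    (1,4)@(3, 9): e=[18,36,-6] → ·
    (0,5)@(1, 11): e=[6,12,30] → █
    (1,5)@(3, 11): e=[10,36,2] → █
    (2,5)@(5, 11): e=[14,60,-26] → ·
    (0,6)@(1, 13): e=[-2,12,38] → ·
    (1,6)@(3, 13): e=[2,36,10] → █
    (2,6)@(5, 13): e=[6,60,-18] → ·
  covered (6 px):
    · · · · ·
    · · · · ·
    █ · · · ·
    █ · · · ·
    █ · · · ·
    █ █ · · ·
    · █ · · ·
    · · · · ·
T1:
  2·area = 28
  edge (2, 6)→(4, 2): d=(2,-4) top-left  bias=+0
  edge (4, 2)→(4, 16): d=(0,14) right/bottom  bias=-1
  edge (4, 16)→(2, 6): d=(-2,-10) top-left  bias=+0
    (0,0)@(1, 1): e=[-14,42,0] → ·  [on edge]
    (1,2)@(3, 5): e=[2,14,12] → █
    (2,2)@(5, 5): e=[10,-14,32] → ·
    (1,3)@(3, 7): e=[6,14,8] → █
    (2,3)@(5, 7): e=[14,-14,28] → ·
    (1,4)@(3, 9): e=[10,14,4] → █
    (2,4)@(5, 9): e=[18,-14,24] → ·
    (1,5)@(3, 11): e=[14,14,0] → █  [on edge]
    (2,5)@(5, 11): e=[22,-14,20] → ·
    (1,6)@(3, 13): e=[18,14,-4] → ·
  covered (4 px):
    · · · · ·
    · · · · ·
    · █ · · ·
    · █ · · ·
    · █ · · ·
    · █ · · ·
    · · · · ·
    · · · · ·

Result: "outside"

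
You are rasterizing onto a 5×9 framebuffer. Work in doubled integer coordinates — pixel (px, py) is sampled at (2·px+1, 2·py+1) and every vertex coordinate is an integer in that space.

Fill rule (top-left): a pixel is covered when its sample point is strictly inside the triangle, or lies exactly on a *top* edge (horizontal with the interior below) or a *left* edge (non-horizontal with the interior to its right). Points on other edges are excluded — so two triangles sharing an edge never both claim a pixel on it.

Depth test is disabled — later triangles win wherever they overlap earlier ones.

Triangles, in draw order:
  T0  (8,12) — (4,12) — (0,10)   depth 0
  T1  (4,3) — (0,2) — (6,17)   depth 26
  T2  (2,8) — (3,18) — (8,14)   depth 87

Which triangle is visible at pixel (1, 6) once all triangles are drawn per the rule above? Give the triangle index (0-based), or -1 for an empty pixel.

T0:
  2·area = 8
  edge (8, 12)→(4, 12): d=(-4,0) right/bottom  bias=-1
  edge (4, 12)→(0, 10): d=(-4,-2) top-left  bias=+0
  edge (0, 10)→(8, 12): d=(8,2) right/bottom  bias=-1
    (1,5)@(3, 11): e=[4,2,2] → X
    (2,5)@(5, 11): e=[4,6,-2] → .
    (1,6)@(3, 13): e=[-4,-6,18] → .
  covered (1 px):
    . . . . .
    . . . . .
    . . . . .
    . . . . .
    . . . . .
    . X . . .
    . . . . .
    . . . . .
    . . . . .
T1:
  2·area = 54  (B↔C swapped to make it positive)
  edge (4, 3)→(6, 17): d=(2,14) right/bottom  bias=-1
  edge (6, 17)→(0, 2): d=(-6,-15) top-left  bias=+0
  edge (0, 2)→(4, 3): d=(4,1) right/bottom  bias=-1
    (0,1)@(1, 3): e=[42,9,3] → X
    (1,1)@(3, 3): e=[14,39,1] → X
    (2,1)@(5, 3): e=[-14,69,-1] → .
    (0,2)@(1, 5): e=[46,-3,11] → .
    (1,2)@(3, 5): e=[18,27,9] → X
    (2,2)@(5, 5): e=[-10,57,7] → .
    (1,3)@(3, 7): e=[22,15,17] → X
    (2,3)@(5, 7): e=[-6,45,15] → .
    (1,4)@(3, 9): e=[26,3,25] → X
    (2,4)@(5, 9): e=[-2,33,23] → .
    (1,5)@(3, 11): e=[30,-9,33] → .
    (2,5)@(5, 11): e=[2,21,31] → X
  covered (7 px):
    . . . . .
    X X . . .
    . X . . .
    . X . . .
    . X . . .
    . . X . .
    . . X . .
    . . . . .
    . . . . .
T2:
  2·area = 54  (B↔C swapped to make it positive)
  edge (2, 8)→(8, 14): d=(6,6) right/bottom  bias=-1
  edge (8, 14)→(3, 18): d=(-5,4) right/bottom  bias=-1
  edge (3, 18)→(2, 8): d=(-1,-10) top-left  bias=+0
    (0,3)@(1, 7): e=[0,63,-9] → .  [on edge]
    (1,4)@(3, 9): e=[0,45,9] → .  [on edge]
    (1,5)@(3, 11): e=[12,35,7] → X
    (2,5)@(5, 11): e=[0,27,27] → .  [on edge]
    (1,6)@(3, 13): e=[24,25,5] → X
    (2,6)@(5, 13): e=[12,17,25] → X
    (3,6)@(7, 13): e=[0,9,45] → .  [on edge]
    (1,7)@(3, 15): e=[36,15,3] → X
    (3,7)@(7, 15): e=[12,-1,43] → .
    (4,7)@(9, 15): e=[0,-9,63] → .  [on edge]
    (1,8)@(3, 17): e=[48,5,1] → X
    (2,8)@(5, 17): e=[36,-3,21] → .
  covered (6 px):
    . . . . .
    . . . . .
    . . . . .
    . . . . .
    . . . . .
    . X . . .
    . X X . .
    . X X . .
    . X . . .

Z-buffer (winner per pixel, '.' = empty):
  . . . . .
  1 1 . . .
  . 1 . . .
  . 1 . . .
  . 1 . . .
  . 2 1 . .
  . 2 2 . .
  . 2 2 . .
  . 2 . . .

Final: 2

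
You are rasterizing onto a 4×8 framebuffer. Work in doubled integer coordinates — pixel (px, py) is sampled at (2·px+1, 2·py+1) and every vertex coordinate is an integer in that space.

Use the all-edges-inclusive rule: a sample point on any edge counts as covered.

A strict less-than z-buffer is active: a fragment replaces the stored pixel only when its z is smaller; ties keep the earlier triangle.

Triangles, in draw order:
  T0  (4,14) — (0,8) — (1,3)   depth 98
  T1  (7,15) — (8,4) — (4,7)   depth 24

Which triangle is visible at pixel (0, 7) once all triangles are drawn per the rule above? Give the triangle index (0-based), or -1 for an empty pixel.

T0:
  2·area = 26
  edge (4, 14)→(0, 8): d=(-4,-6) inclusive
  edge (0, 8)→(1, 3): d=(1,-5) inclusive
  edge (1, 3)→(4, 14): d=(3,11) inclusive
    (0,1)@(1, 3): e=[26,0,0] → █  [on edge]
    (1,1)@(3, 3): e=[38,10,-22] → ·
    (0,2)@(1, 5): e=[18,2,6] → █
    (1,2)@(3, 5): e=[30,12,-16] → ·
    (0,3)@(1, 7): e=[10,4,12] → █
    (1,3)@(3, 7): e=[22,14,-10] → ·
    (0,4)@(1, 9): e=[2,6,18] → █
    (1,4)@(3, 9): e=[14,16,-4] → ·
    (0,5)@(1, 11): e=[-6,8,24] → ·
    (1,5)@(3, 11): e=[6,18,2] → █
    (2,5)@(5, 11): e=[18,28,-20] → ·
    (1,6)@(3, 13): e=[-2,20,8] → ·
  covered (5 px):
    · · · ·
    █ · · ·
    █ · · ·
    █ · · ·
    █ · · ·
    · █ · ·
    · · · ·
    · · · ·
T1:
  2·area = 41  (B↔C swapped to make it positive)
  edge (7, 15)→(4, 7): d=(-3,-8) inclusive
  edge (4, 7)→(8, 4): d=(4,-3) inclusive
  edge (8, 4)→(7, 15): d=(-1,11) inclusive
    (3,2)@(7, 5): e=[30,1,10] → █
    (2,3)@(5, 7): e=[8,3,30] → █
    (2,4)@(5, 9): e=[2,11,28] → █
    (2,5)@(5, 11): e=[-4,19,26] → ·
    (3,5)@(7, 11): e=[12,25,4] → █
    (3,6)@(7, 13): e=[6,33,2] → █
    (3,7)@(7, 15): e=[0,41,0] → █  [on edge]
  covered (8 px):
    · · · ·
    · · · ·
    · · · █
    · · █ █
    · · █ █
    · · · █
    · · · █
    · · · █

Z-buffer (winner per pixel, '.' = empty):
  . . . .
  0 . . .
  0 . . 1
  0 . 1 1
  0 . 1 1
  . 0 . 1
  . . . 1
  . . . 1

Result: -1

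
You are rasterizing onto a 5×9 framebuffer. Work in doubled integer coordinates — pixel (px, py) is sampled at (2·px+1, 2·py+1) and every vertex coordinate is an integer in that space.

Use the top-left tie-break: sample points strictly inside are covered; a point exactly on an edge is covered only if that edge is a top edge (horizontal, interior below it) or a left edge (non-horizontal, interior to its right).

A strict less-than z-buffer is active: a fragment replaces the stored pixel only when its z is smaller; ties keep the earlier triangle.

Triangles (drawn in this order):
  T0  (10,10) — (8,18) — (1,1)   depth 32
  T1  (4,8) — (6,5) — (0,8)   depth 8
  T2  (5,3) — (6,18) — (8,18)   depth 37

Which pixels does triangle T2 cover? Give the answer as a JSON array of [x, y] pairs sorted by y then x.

T0:
  2·area = 90
  edge (10, 10)→(8, 18): d=(-2,8) right/bottom  bias=-1
  edge (8, 18)→(1, 1): d=(-7,-17) top-left  bias=+0
  edge (1, 1)→(10, 10): d=(9,9) right/bottom  bias=-1
    (0,0)@(1, 1): e=[90,0,0] → ·  [on edge]
    (1,1)@(3, 3): e=[70,20,0] → ·  [on edge]
    (1,2)@(3, 5): e=[66,6,18] → #
    (2,2)@(5, 5): e=[50,40,0] → ·  [on edge]
    (1,3)@(3, 7): e=[62,-8,36] → ·
    (2,3)@(5, 7): e=[46,26,18] → #
    (3,3)@(7, 7): e=[30,60,0] → ·  [on edge]
    (2,4)@(5, 9): e=[42,12,36] → #
    (3,4)@(7, 9): e=[26,46,18] → #
    (4,4)@(9, 9): e=[10,80,0] → ·  [on edge]
    (2,5)@(5, 11): e=[38,-2,54] → ·
    (3,5)@(7, 11): e=[22,32,36] → #
  covered (9 px):
    · · · · ·
    · · · · ·
    · # · · ·
    · · # · ·
    · · # # ·
    · · · # #
    · · · # #
    · · · # ·
    · · · · ·
T1:
  2·area = 12  (B↔C swapped to make it positive)
  edge (4, 8)→(0, 8): d=(-4,0) right/bottom  bias=-1
  edge (0, 8)→(6, 5): d=(6,-3) top-left  bias=+0
  edge (6, 5)→(4, 8): d=(-2,3) right/bottom  bias=-1
    (1,3)@(3, 7): e=[4,3,5] → #
    (2,3)@(5, 7): e=[4,9,-1] → ·
    (1,4)@(3, 9): e=[-4,15,1] → ·
  covered (1 px):
    · · · · ·
    · · · · ·
    · · · · ·
    · # · · ·
    · · · · ·
    · · · · ·
    · · · · ·
    · · · · ·
    · · · · ·
T2:
  2·area = 30  (B↔C swapped to make it positive)
  edge (5, 3)→(8, 18): d=(3,15) right/bottom  bias=-1
  edge (8, 18)→(6, 18): d=(-2,0) right/bottom  bias=-1
  edge (6, 18)→(5, 3): d=(-1,-15) top-left  bias=+0
    (2,1)@(5, 3): e=[0,30,0] → ·  [on edge]
    (3,6)@(7, 13): e=[0,10,20] → ·  [on edge]
    (3,7)@(7, 15): e=[6,6,18] → #
    (4,7)@(9, 15): e=[-24,6,48] → ·
    (3,8)@(7, 17): e=[12,2,16] → #
    (4,8)@(9, 17): e=[-18,2,46] → ·
  covered (2 px):
    · · · · ·
    · · · · ·
    · · · · ·
    · · · · ·
    · · · · ·
    · · · · ·
    · · · · ·
    · · · # ·
    · · · # ·

Final: [[3,7],[3,8]]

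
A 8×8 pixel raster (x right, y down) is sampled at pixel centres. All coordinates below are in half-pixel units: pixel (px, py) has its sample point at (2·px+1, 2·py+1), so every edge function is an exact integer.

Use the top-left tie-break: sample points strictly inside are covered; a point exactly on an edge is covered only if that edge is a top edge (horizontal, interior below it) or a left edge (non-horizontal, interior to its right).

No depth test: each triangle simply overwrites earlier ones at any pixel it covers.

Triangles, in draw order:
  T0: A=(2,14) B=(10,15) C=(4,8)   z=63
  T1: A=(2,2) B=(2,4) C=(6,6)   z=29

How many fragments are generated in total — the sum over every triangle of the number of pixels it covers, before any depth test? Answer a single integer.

T0:
  2·area = 50  (B↔C swapped to make it positive)
  edge (2, 14)→(4, 8): d=(2,-6) top-left  bias=+0
  edge (4, 8)→(10, 15): d=(6,7) right/bottom  bias=-1
  edge (10, 15)→(2, 14): d=(-8,-1) top-left  bias=+0
    (2,2)@(5, 5): e=[0,-25,75] → ·  [on edge]
    (1,5)@(3, 11): e=[0,25,25] → █  [on edge]
    (2,5)@(5, 11): e=[12,11,27] → █
    (3,5)@(7, 11): e=[24,-3,29] → ·
    (1,6)@(3, 13): e=[4,37,9] → █
    (3,6)@(7, 13): e=[28,9,13] → █
    (4,6)@(9, 13): e=[40,-5,15] → ·
    (1,7)@(3, 15): e=[8,49,-7] → ·
    (2,7)@(5, 15): e=[20,35,-5] → ·
    (3,7)@(7, 15): e=[32,21,-3] → ·
  covered (5 px):
    · · · · · · · ·
    · · · · · · · ·
    · · · · · · · ·
    · · · · · · · ·
    · · · · · · · ·
    · █ █ · · · · ·
    · █ █ █ · · · ·
    · · · · · · · ·
T1:
  2·area = 8  (B↔C swapped to make it positive)
  edge (2, 2)→(6, 6): d=(4,4) right/bottom  bias=-1
  edge (6, 6)→(2, 4): d=(-4,-2) top-left  bias=+0
  edge (2, 4)→(2, 2): d=(0,-2) top-left  bias=+0
    (0,0)@(1, 1): e=[0,10,-2] → ·  [on edge]
    (1,1)@(3, 3): e=[0,6,2] → ·  [on edge]
    (2,2)@(5, 5): e=[0,2,6] → ·  [on edge]
    (3,3)@(7, 7): e=[0,-2,10] → ·  [on edge]
    (4,4)@(9, 9): e=[0,-6,14] → ·  [on edge]
    (5,5)@(11, 11): e=[0,-10,18] → ·  [on edge]
    (6,6)@(13, 13): e=[0,-14,22] → ·  [on edge]
    (7,7)@(15, 15): e=[0,-18,26] → ·  [on edge]
  covered (0 px):
    · · · · · · · ·
    · · · · · · · ·
    · · · · · · · ·
    · · · · · · · ·
    · · · · · · · ·
    · · · · · · · ·
    · · · · · · · ·
    · · · · · · · ·

Answer: 5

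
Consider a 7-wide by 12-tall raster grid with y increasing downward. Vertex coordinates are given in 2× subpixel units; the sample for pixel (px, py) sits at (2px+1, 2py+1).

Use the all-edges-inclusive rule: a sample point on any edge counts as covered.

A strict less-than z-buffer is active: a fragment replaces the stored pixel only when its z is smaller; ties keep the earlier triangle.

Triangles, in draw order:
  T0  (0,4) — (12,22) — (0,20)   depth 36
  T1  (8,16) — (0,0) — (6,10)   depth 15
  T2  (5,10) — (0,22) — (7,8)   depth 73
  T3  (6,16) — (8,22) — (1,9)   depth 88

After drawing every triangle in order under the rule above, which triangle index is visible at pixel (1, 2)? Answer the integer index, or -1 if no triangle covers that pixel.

T0:
  2·area = 192
  edge (0, 4)→(12, 22): d=(12,18) inclusive
  edge (12, 22)→(0, 20): d=(-12,-2) inclusive
  edge (0, 20)→(0, 4): d=(0,-16) inclusive
    (0,3)@(1, 7): e=[18,158,16] → #
    (1,3)@(3, 7): e=[-18,162,48] → ·
    (0,4)@(1, 9): e=[42,134,16] → #
    (1,4)@(3, 9): e=[6,138,48] → #
    (2,4)@(5, 9): e=[-30,142,80] → ·
    (0,5)@(1, 11): e=[66,110,16] → #
    (2,5)@(5, 11): e=[-6,118,80] → ·
    (0,6)@(1, 13): e=[90,86,16] → #
    (2,6)@(5, 13): e=[18,94,80] → #
    (3,6)@(7, 13): e=[-18,98,112] → ·
    (0,7)@(1, 15): e=[114,62,16] → #
    (3,7)@(7, 15): e=[6,74,112] → #
  covered (24 px):
    · · · · · · ·
    · · · · · · ·
    · · · · · · ·
    # · · · · · ·
    # # · · · · ·
    # # · · · · ·
    # # # · · · ·
    # # # # · · ·
    # # # # · · ·
    # # # # # · ·
    · · · # # # ·
    · · · · · · ·
T1:
  2·area = 16
  edge (8, 16)→(0, 0): d=(-8,-16) inclusive
  edge (0, 0)→(6, 10): d=(6,10) inclusive
  edge (6, 10)→(8, 16): d=(2,6) inclusive
    (1,0)@(3, 1): e=[40,-24,0] → ·  [on edge]
    (1,2)@(3, 5): e=[8,0,8] → #  [on edge]
    (2,2)@(5, 5): e=[40,-20,-4] → ·
    (1,3)@(3, 7): e=[-8,12,12] → ·
    (2,3)@(5, 7): e=[24,-8,0] → ·  [on edge]
    (2,4)@(5, 9): e=[8,4,4] → #
    (3,4)@(7, 9): e=[40,-16,-8] → ·
    (2,5)@(5, 11): e=[-8,16,8] → ·
    (3,6)@(7, 13): e=[8,8,0] → #  [on edge]
    (4,6)@(9, 13): e=[40,-12,-12] → ·
    (3,7)@(7, 15): e=[-8,20,4] → ·
    (4,7)@(9, 15): e=[24,0,-8] → ·  [on edge]
    (4,9)@(9, 19): e=[-8,24,0] → ·  [on edge]
  covered (3 px):
    · · · · · · ·
    · · · · · · ·
    · # · · · · ·
    · · · · · · ·
    · · # · · · ·
    · · · · · · ·
    · · · # · · ·
    · · · · · · ·
    · · · · · · ·
    · · · · · · ·
    · · · · · · ·
    · · · · · · ·
T2:
  2·area = 14  (B↔C swapped to make it positive)
  edge (5, 10)→(7, 8): d=(2,-2) inclusive
  edge (7, 8)→(0, 22): d=(-7,14) inclusive
  edge (0, 22)→(5, 10): d=(5,-12) inclusive
    (2,5)@(5, 11): e=[2,7,5] → #
    (3,5)@(7, 11): e=[6,-21,29] → ·
    (2,6)@(5, 13): e=[6,-7,15] → ·
    (1,7)@(3, 15): e=[6,7,1] → #
    (2,7)@(5, 15): e=[10,-21,25] → ·
    (1,8)@(3, 17): e=[10,-7,11] → ·
  covered (2 px):
    · · · · · · ·
    · · · · · · ·
    · · · · · · ·
    · · · · · · ·
    · · · · · · ·
    · · # · · · ·
    · · · · · · ·
    · # · · · · ·
    · · · · · · ·
    · · · · · · ·
    · · · · · · ·
    · · · · · · ·
T3:
  2·area = 16
  edge (6, 16)→(8, 22): d=(2,6) inclusive
  edge (8, 22)→(1, 9): d=(-7,-13) inclusive
  edge (1, 9)→(6, 16): d=(5,7) inclusive
    (0,0)@(1, 1): e=[0,56,-40] → ·  [on edge]
    (1,3)@(3, 7): e=[0,40,-24] → ·  [on edge]
    (0,4)@(1, 9): e=[16,0,0] → #  [on edge]
    (1,4)@(3, 9): e=[4,26,-14] → ·
    (0,5)@(1, 11): e=[20,-14,10] → ·
    (2,6)@(5, 13): e=[0,24,-8] → ·  [on edge]
    (2,7)@(5, 15): e=[4,10,2] → #
    (3,7)@(7, 15): e=[-8,36,-12] → ·
    (2,8)@(5, 17): e=[8,-4,12] → ·
    (3,9)@(7, 19): e=[0,8,8] → #  [on edge]
    (4,9)@(9, 19): e=[-12,34,-6] → ·
    (3,10)@(7, 21): e=[4,-6,18] → ·
    (5,11)@(11, 23): e=[-16,32,0] → ·  [on edge]
  covered (3 px):
    · · · · · · ·
    · · · · · · ·
    · · · · · · ·
    · · · · · · ·
    # · · · · · ·
    · · · · · · ·
    · · · · · · ·
    · · # · · · ·
    · · · · · · ·
    · · · # · · ·
    · · · · · · ·
    · · · · · · ·

Z-buffer (winner per pixel, '.' = empty):
  . . . . . . .
  . . . . . . .
  . 1 . . . . .
  0 . . . . . .
  0 0 1 . . . .
  0 0 2 . . . .
  0 0 0 1 . . .
  0 0 0 0 . . .
  0 0 0 0 . . .
  0 0 0 0 0 . .
  . . . 0 0 0 .
  . . . . . . .

Result: 1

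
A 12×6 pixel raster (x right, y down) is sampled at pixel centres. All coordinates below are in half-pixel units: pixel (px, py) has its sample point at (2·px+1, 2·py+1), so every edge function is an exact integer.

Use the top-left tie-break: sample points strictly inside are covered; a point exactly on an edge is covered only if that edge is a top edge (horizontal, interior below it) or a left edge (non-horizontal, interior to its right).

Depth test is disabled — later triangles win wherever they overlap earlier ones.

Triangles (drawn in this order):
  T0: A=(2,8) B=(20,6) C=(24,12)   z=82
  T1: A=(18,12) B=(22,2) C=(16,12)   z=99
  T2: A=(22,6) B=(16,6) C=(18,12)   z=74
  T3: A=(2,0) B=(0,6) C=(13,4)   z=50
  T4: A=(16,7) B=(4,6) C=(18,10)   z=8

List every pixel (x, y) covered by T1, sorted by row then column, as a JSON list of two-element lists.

T0:
  2·area = 116
  edge (2, 8)→(20, 6): d=(18,-2) top-left  bias=+0
  edge (20, 6)→(24, 12): d=(4,6) right/bottom  bias=-1
  edge (24, 12)→(2, 8): d=(-22,-4) top-left  bias=+0
    (5,3)@(11, 7): e=[0,58,58] → █  [on edge]
    (6,3)@(13, 7): e=[4,46,66] → █
    (7,3)@(15, 7): e=[8,34,74] → █
    (8,3)@(17, 7): e=[12,22,82] → █
    (9,3)@(19, 7): e=[16,10,90] → █
    (10,3)@(21, 7): e=[20,-2,98] → ·
    (4,4)@(9, 9): e=[32,78,6] → █
    (10,4)@(21, 9): e=[56,6,54] → █
    (11,4)@(23, 9): e=[60,-6,62] → ·
    (4,5)@(9, 11): e=[68,86,-38] → ·
    (5,5)@(11, 11): e=[72,74,-30] → ·
    (6,5)@(13, 11): e=[76,62,-22] → ·
  covered (15 px):
    · · · · · · · · · · · ·
    · · · · · · · · · · · ·
    · · · · · · · · · · · ·
    · · · · · █ █ █ █ █ · ·
    · · · · █ █ █ █ █ █ █ ·
    · · · · · · · · · █ █ █
T1:
  2·area = 20  (B↔C swapped to make it positive)
  edge (18, 12)→(16, 12): d=(-2,0) right/bottom  bias=-1
  edge (16, 12)→(22, 2): d=(6,-10) top-left  bias=+0
  edge (22, 2)→(18, 12): d=(-4,10) right/bottom  bias=-1
    (9,3)@(19, 7): e=[10,0,10] → █  [on edge]
    (10,3)@(21, 7): e=[10,20,-10] → ·
    (9,4)@(19, 9): e=[6,12,2] → █
    (10,4)@(21, 9): e=[6,32,-18] → ·
    (8,5)@(17, 11): e=[2,4,14] → █
    (9,5)@(19, 11): e=[2,24,-6] → ·
  covered (3 px):
    · · · · · · · · · · · ·
    · · · · · · · · · · · ·
    · · · · · · · · · · · ·
    · · · · · · · · · █ · ·
    · · · · · · · · · █ · ·
    · · · · · · · · █ · · ·
T2:
  2·area = 36  (B↔C swapped to make it positive)
  edge (22, 6)→(18, 12): d=(-4,6) right/bottom  bias=-1
  edge (18, 12)→(16, 6): d=(-2,-6) top-left  bias=+0
  edge (16, 6)→(22, 6): d=(6,0) top-left  bias=+0
    (7,1)@(15, 3): e=[54,0,-18] → ·  [on edge]
    (8,3)@(17, 7): e=[26,4,6] → █
    (9,3)@(19, 7): e=[14,16,6] → █
    (10,3)@(21, 7): e=[2,28,6] → █
    (11,3)@(23, 7): e=[-10,40,6] → ·
    (8,4)@(17, 9): e=[18,0,18] → █  [on edge]
    (10,4)@(21, 9): e=[-6,24,18] → ·
    (8,5)@(17, 11): e=[10,-4,30] → ·
    (9,5)@(19, 11): e=[-2,8,30] → ·
  covered (5 px):
    · · · · · · · · · · · ·
    · · · · · · · · · · · ·
    · · · · · · · · · · · ·
    · · · · · · · · █ █ █ ·
    · · · · · · · · █ █ · ·
    · · · · · · · · · · · ·
T3:
  2·area = 74  (B↔C swapped to make it positive)
  edge (2, 0)→(13, 4): d=(11,4) right/bottom  bias=-1
  edge (13, 4)→(0, 6): d=(-13,2) right/bottom  bias=-1
  edge (0, 6)→(2, 0): d=(2,-6) top-left  bias=+0
    (1,0)@(3, 1): e=[7,59,8] → █
    (2,0)@(5, 1): e=[-1,55,20] → ·
    (0,1)@(1, 3): e=[37,37,0] → █  [on edge]
    (2,1)@(5, 3): e=[21,29,24] → █
    (3,1)@(7, 3): e=[13,25,36] → █
    (4,1)@(9, 3): e=[5,21,48] → █
    (5,1)@(11, 3): e=[-3,17,60] → ·
    (0,2)@(1, 5): e=[59,11,4] → █
    (3,2)@(7, 5): e=[35,-1,40] → ·
    (4,2)@(9, 5): e=[27,-5,52] → ·
    (0,3)@(1, 7): e=[81,-15,8] → ·
    (1,3)@(3, 7): e=[73,-19,20] → ·
  covered (9 px):
    · █ · · · · · · · · · ·
    █ █ █ █ █ · · · · · · ·
    █ █ █ · · · · · · · · ·
    · · · · · · · · · · · ·
    · · · · · · · · · · · ·
    · · · · · · · · · · · ·
T4:
  2·area = 34  (B↔C swapped to make it positive)
  edge (16, 7)→(18, 10): d=(2,3) right/bottom  bias=-1
  edge (18, 10)→(4, 6): d=(-14,-4) top-left  bias=+0
  edge (4, 6)→(16, 7): d=(12,1) right/bottom  bias=-1
    (4,3)@(9, 7): e=[21,6,7] → █
    (5,3)@(11, 7): e=[15,14,5] → █
    (6,3)@(13, 7): e=[9,22,3] → █
    (7,3)@(15, 7): e=[3,30,1] → █
    (8,3)@(17, 7): e=[-3,38,-1] → ·
    (4,4)@(9, 9): e=[25,-22,31] → ·
    (5,4)@(11, 9): e=[19,-14,29] → ·
    (6,4)@(13, 9): e=[13,-6,27] → ·
    (7,4)@(15, 9): e=[7,2,25] → █
    (8,4)@(17, 9): e=[1,10,23] → █
    (9,4)@(19, 9): e=[-5,18,21] → ·
    (7,5)@(15, 11): e=[11,-26,49] → ·
  covered (6 px):
    · · · · · · · · · · · ·
    · · · · · · · · · · · ·
    · · · · · · · · · · · ·
    · · · · █ █ █ █ · · · ·
    · · · · · · · █ █ · · ·
    · · · · · · · · · · · ·

Result: [[9,3],[9,4],[8,5]]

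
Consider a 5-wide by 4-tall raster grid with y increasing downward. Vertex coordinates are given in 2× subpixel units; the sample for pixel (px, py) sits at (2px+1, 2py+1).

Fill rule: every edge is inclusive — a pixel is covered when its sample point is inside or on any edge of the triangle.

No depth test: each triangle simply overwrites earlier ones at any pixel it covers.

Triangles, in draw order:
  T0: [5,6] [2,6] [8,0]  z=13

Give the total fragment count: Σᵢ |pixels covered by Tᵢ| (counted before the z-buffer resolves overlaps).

T0:
  2·area = 18
  edge (5, 6)→(2, 6): d=(-3,0) inclusive
  edge (2, 6)→(8, 0): d=(6,-6) inclusive
  edge (8, 0)→(5, 6): d=(-3,6) inclusive
    (3,0)@(7, 1): e=[15,0,3] → █  [on edge]
    (4,0)@(9, 1): e=[15,12,-9] → ·
    (2,1)@(5, 3): e=[9,0,9] → █  [on edge]
    (3,1)@(7, 3): e=[9,12,-3] → ·
    (1,2)@(3, 5): e=[3,0,15] → █  [on edge]
    (3,2)@(7, 5): e=[3,24,-9] → ·
    (0,3)@(1, 7): e=[-3,0,21] → ·  [on edge]
    (1,3)@(3, 7): e=[-3,12,9] → ·
    (2,3)@(5, 7): e=[-3,24,-3] → ·
  covered (4 px):
    · · · █ ·
    · · █ · ·
    · █ █ · ·
    · · · · ·

Result: 4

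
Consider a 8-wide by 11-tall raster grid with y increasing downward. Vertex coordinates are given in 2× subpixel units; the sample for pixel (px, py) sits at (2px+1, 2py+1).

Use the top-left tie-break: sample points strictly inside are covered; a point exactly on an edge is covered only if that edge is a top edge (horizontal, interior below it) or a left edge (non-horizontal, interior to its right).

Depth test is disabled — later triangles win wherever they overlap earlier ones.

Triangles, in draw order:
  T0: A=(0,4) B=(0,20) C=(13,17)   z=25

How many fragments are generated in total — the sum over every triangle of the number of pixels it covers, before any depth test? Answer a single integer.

T0:
  2·area = 208  (B↔C swapped to make it positive)
  edge (0, 4)→(13, 17): d=(13,13) right/bottom  bias=-1
  edge (13, 17)→(0, 20): d=(-13,3) right/bottom  bias=-1
  edge (0, 20)→(0, 4): d=(0,-16) top-left  bias=+0
    (0,2)@(1, 5): e=[0,192,16] → ·  [on edge]
    (0,3)@(1, 7): e=[26,166,16] → #
    (1,3)@(3, 7): e=[0,160,48] → ·  [on edge]
    (0,4)@(1, 9): e=[52,140,16] → #
    (1,4)@(3, 9): e=[26,134,48] → #
    (2,4)@(5, 9): e=[0,128,80] → ·  [on edge]
    (0,5)@(1, 11): e=[78,114,16] → #
    (2,5)@(5, 11): e=[26,102,80] → #
    (3,5)@(7, 11): e=[0,96,112] → ·  [on edge]
    (0,6)@(1, 13): e=[104,88,16] → #
    (3,6)@(7, 13): e=[26,70,112] → #
    (4,6)@(9, 13): e=[0,64,144] → ·  [on edge]
    (5,7)@(11, 15): e=[0,32,176] → ·  [on edge]
    (6,8)@(13, 17): e=[0,0,208] → ·  [on edge]
    (7,9)@(15, 19): e=[0,-32,240] → ·  [on edge]
  covered (23 px):
    · · · · · · · ·
    · · · · · · · ·
    · · · · · · · ·
    # · · · · · · ·
    # # · · · · · ·
    # # # · · · · ·
    # # # # · · · ·
    # # # # # · · ·
    # # # # # # · ·
    # # · · · · · ·
    · · · · · · · ·

Result: 23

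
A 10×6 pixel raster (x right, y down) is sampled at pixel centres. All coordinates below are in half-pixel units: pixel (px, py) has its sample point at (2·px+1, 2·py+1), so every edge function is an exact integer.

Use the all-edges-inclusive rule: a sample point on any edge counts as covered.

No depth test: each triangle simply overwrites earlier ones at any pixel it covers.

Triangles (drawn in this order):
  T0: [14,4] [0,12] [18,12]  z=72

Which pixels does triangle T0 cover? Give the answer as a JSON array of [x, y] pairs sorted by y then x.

T0:
  2·area = 144  (B↔C swapped to make it positive)
  edge (14, 4)→(18, 12): d=(4,8) inclusive
  edge (18, 12)→(0, 12): d=(-18,0) inclusive
  edge (0, 12)→(14, 4): d=(14,-8) inclusive
    (6,2)@(13, 5): e=[12,126,6] → #
    (7,2)@(15, 5): e=[-4,126,22] → ·
    (4,3)@(9, 7): e=[52,90,2] → #
    (5,3)@(11, 7): e=[36,90,18] → #
    (7,3)@(15, 7): e=[4,90,50] → #
    (8,3)@(17, 7): e=[-12,90,66] → ·
    (3,4)@(7, 9): e=[76,54,14] → #
    (8,4)@(17, 9): e=[-4,54,94] → ·
    (1,5)@(3, 11): e=[116,18,10] → #
    (2,5)@(5, 11): e=[100,18,26] → #
    (8,5)@(17, 11): e=[4,18,122] → #
    (9,5)@(19, 11): e=[-12,18,138] → ·
  covered (18 px):
    · · · · · · · · · ·
    · · · · · · · · · ·
    · · · · · · # · · ·
    · · · · # # # # · ·
    · · · # # # # # · ·
    · # # # # # # # # ·

Result: [[6,2],[4,3],[5,3],[6,3],[7,3],[3,4],[4,4],[5,4],[6,4],[7,4],[1,5],[2,5],[3,5],[4,5],[5,5],[6,5],[7,5],[8,5]]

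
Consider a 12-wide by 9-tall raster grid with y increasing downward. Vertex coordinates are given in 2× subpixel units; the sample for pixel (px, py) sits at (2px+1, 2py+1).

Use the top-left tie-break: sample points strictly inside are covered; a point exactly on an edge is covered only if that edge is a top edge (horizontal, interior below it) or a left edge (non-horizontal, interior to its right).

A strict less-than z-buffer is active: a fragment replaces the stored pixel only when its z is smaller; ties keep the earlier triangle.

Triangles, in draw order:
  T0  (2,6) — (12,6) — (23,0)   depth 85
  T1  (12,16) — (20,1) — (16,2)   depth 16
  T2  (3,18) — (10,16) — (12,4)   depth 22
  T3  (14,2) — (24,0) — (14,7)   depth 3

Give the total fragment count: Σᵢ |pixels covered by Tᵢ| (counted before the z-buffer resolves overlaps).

T0:
  2·area = 60  (B↔C swapped to make it positive)
  edge (2, 6)→(23, 0): d=(21,-6) top-left  bias=+0
  edge (23, 0)→(12, 6): d=(-11,6) right/bottom  bias=-1
  edge (12, 6)→(2, 6): d=(-10,0) right/bottom  bias=-1
    (10,0)@(21, 1): e=[9,1,50] → X
    (11,0)@(23, 1): e=[21,-11,50] → .
    (6,1)@(13, 3): e=[3,27,30] → X
    (7,1)@(15, 3): e=[15,15,30] → X
    (8,1)@(17, 3): e=[27,3,30] → X
    (9,1)@(19, 3): e=[39,-9,30] → .
    (10,1)@(21, 3): e=[51,-21,30] → .
    (3,2)@(7, 5): e=[9,41,10] → X
    (4,2)@(9, 5): e=[21,29,10] → X
    (5,2)@(11, 5): e=[33,17,10] → X
    (7,2)@(15, 5): e=[57,-7,10] → .
    (8,2)@(17, 5): e=[69,-19,10] → .
  covered (8 px):
    . . . . . . . . . . X .
    . . . . . . X X X . . .
    . . . X X X X . . . . .
    . . . . . . . . . . . .
    . . . . . . . . . . . .
    . . . . . . . . . . . .
    . . . . . . . . . . . .
    . . . . . . . . . . . .
    . . . . . . . . . . . .
T1:
  2·area = 52  (B↔C swapped to make it positive)
  edge (12, 16)→(16, 2): d=(4,-14) top-left  bias=+0
  edge (16, 2)→(20, 1): d=(4,-1) top-left  bias=+0
  edge (20, 1)→(12, 16): d=(-8,15) right/bottom  bias=-1
    (8,1)@(17, 3): e=[18,5,29] → X
    (9,1)@(19, 3): e=[46,7,-1] → .
    (8,2)@(17, 5): e=[26,13,13] → X
    (9,2)@(19, 5): e=[54,15,-17] → .
    (7,3)@(15, 7): e=[6,19,27] → X
    (8,3)@(17, 7): e=[34,21,-3] → .
    (7,4)@(15, 9): e=[14,27,11] → X
    (8,4)@(17, 9): e=[42,29,-19] → .
    (7,5)@(15, 11): e=[22,35,-5] → .
    (6,6)@(13, 13): e=[2,41,9] → X
    (7,6)@(15, 13): e=[30,43,-21] → .
    (6,7)@(13, 15): e=[10,49,-7] → .
  covered (5 px):
    . . . . . . . . . . . .
    . . . . . . . . X . . .
    . . . . . . . . X . . .
    . . . . . . . X . . . .
    . . . . . . . X . . . .
    . . . . . . . . . . . .
    . . . . . . X . . . . .
    . . . . . . . . . . . .
    . . . . . . . . . . . .
T2:
  2·area = 80  (B↔C swapped to make it positive)
  edge (3, 18)→(12, 4): d=(9,-14) top-left  bias=+0
  edge (12, 4)→(10, 16): d=(-2,12) right/bottom  bias=-1
  edge (10, 16)→(3, 18): d=(-7,2) right/bottom  bias=-1
    (5,3)@(11, 7): e=[13,6,61] → X
    (6,3)@(13, 7): e=[41,-18,57] → .
    (4,4)@(9, 9): e=[3,26,51] → X
    (6,4)@(13, 9): e=[59,-22,43] → .
    (4,5)@(9, 11): e=[21,22,37] → X
    (5,5)@(11, 11): e=[49,-2,33] → .
    (3,6)@(7, 13): e=[11,42,27] → X
    (5,6)@(11, 13): e=[67,-6,19] → .
    (2,7)@(5, 15): e=[1,62,17] → X
    (5,7)@(11, 15): e=[85,-10,5] → .
    (2,8)@(5, 17): e=[19,58,3] → X
    (3,8)@(7, 17): e=[47,34,-1] → .
  covered (10 px):
    . . . . . . . . . . . .
    . . . . . . . . . . . .
    . . . . . . . . . . . .
    . . . . . X . . . . . .
    . . . . X X . . . . . .
    . . . . X . . . . . . .
    . . . X X . . . . . . .
    . . X X X . . . . . . .
    . . X . . . . . . . . .
T3:
  2·area = 50
  edge (14, 2)→(24, 0): d=(10,-2) top-left  bias=+0
  edge (24, 0)→(14, 7): d=(-10,7) right/bottom  bias=-1
  edge (14, 7)→(14, 2): d=(0,-5) top-left  bias=+0
    (9,0)@(19, 1): e=[0,25,25] → X  [on edge]
    (10,0)@(21, 1): e=[4,11,35] → X
    (11,0)@(23, 1): e=[8,-3,45] → .
    (4,1)@(9, 3): e=[0,75,-25] → .  [on edge]
    (7,1)@(15, 3): e=[12,33,5] → X
    (8,1)@(17, 3): e=[16,19,15] → X
    (10,1)@(21, 3): e=[24,-9,35] → .
    (7,2)@(15, 5): e=[32,13,5] → X
    (8,2)@(17, 5): e=[36,-1,15] → .
    (9,2)@(19, 5): e=[40,-15,25] → .
    (7,3)@(15, 7): e=[52,-7,5] → .
  covered (6 px):
    . . . . . . . . . X X .
    . . . . . . . X X X . .
    . . . . . . . X . . . .
    . . . . . . . . . . . .
    . . . . . . . . . . . .
    . . . . . . . . . . . .
    . . . . . . . . . . . .
    . . . . . . . . . . . .
    . . . . . . . . . . . .

Answer: 29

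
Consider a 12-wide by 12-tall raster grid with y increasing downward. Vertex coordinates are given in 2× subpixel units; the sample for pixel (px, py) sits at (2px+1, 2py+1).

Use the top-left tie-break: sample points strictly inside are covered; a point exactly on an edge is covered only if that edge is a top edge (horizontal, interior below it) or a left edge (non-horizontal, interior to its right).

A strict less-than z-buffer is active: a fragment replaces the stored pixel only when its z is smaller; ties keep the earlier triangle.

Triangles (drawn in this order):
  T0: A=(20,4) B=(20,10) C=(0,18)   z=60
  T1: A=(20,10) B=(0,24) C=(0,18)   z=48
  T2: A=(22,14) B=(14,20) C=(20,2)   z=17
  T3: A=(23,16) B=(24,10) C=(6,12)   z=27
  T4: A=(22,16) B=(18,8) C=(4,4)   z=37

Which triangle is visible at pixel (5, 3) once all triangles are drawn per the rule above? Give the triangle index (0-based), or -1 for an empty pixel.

T0:
  2·area = 120
  edge (20, 4)→(20, 10): d=(0,6) right/bottom  bias=-1
  edge (20, 10)→(0, 18): d=(-20,8) right/bottom  bias=-1
  edge (0, 18)→(20, 4): d=(20,-14) top-left  bias=+0
    (9,2)@(19, 5): e=[6,108,6] → █
    (10,2)@(21, 5): e=[-6,92,34] → ·
    (8,3)@(17, 7): e=[18,84,18] → █
    (10,3)@(21, 7): e=[-6,52,74] → ·
    (6,4)@(13, 9): e=[42,76,2] → █
    (7,4)@(15, 9): e=[30,60,30] → █
    (10,4)@(21, 9): e=[-6,12,114] → ·
    (5,5)@(11, 11): e=[54,52,14] → █
    (9,5)@(19, 11): e=[6,-12,126] → ·
    (4,6)@(9, 13): e=[66,28,26] → █
    (6,6)@(13, 13): e=[42,-4,82] → ·
    (7,6)@(15, 13): e=[30,-20,110] → ·
  covered (15 px):
    · · · · · · · · · · · ·
    · · · · · · · · · · · ·
    · · · · · · · · · █ · ·
    · · · · · · · · █ █ · ·
    · · · · · · █ █ █ █ · ·
    · · · · · █ █ █ █ · · ·
    · · · · █ █ · · · · · ·
    · · █ █ · · · · · · · ·
    · · · · · · · · · · · ·
    · · · · · · · · · · · ·
    · · · · · · · · · · · ·
    · · · · · · · · · · · ·
T1:
  2·area = 120
  edge (20, 10)→(0, 24): d=(-20,14) right/bottom  bias=-1
  edge (0, 24)→(0, 18): d=(0,-6) top-left  bias=+0
  edge (0, 18)→(20, 10): d=(20,-8) top-left  bias=+0
    (6,6)@(13, 13): e=[38,78,4] → █
    (7,6)@(15, 13): e=[10,90,20] → █
    (8,6)@(17, 13): e=[-18,102,36] → ·
    (4,7)@(9, 15): e=[54,54,12] → █
    (5,7)@(11, 15): e=[26,66,28] → █
    (6,7)@(13, 15): e=[-2,78,44] → ·
    (7,7)@(15, 15): e=[-30,90,60] → ·
    (1,8)@(3, 17): e=[98,18,4] → █
    (2,8)@(5, 17): e=[70,30,20] → █
    (3,8)@(7, 17): e=[42,42,36] → █
    (5,8)@(11, 17): e=[-14,66,68] → ·
    (0,9)@(1, 19): e=[86,6,28] → █
  covered (15 px):
    · · · · · · · · · · · ·
    · · · · · · · · · · · ·
    · · · · · · · · · · · ·
    · · · · · · · · · · · ·
    · · · · · · · · · · · ·
    · · · · · · · · · · · ·
    · · · · · · █ █ · · · ·
    · · · · █ █ · · · · · ·
    · █ █ █ █ · · · · · · ·
    █ █ █ █ · · · · · · · ·
    █ █ · · · · · · · · · ·
    █ · · · · · · · · · · ·
T2:
  2·area = 108
  edge (22, 14)→(14, 20): d=(-8,6) right/bottom  bias=-1
  edge (14, 20)→(20, 2): d=(6,-18) top-left  bias=+0
  edge (20, 2)→(22, 14): d=(2,12) right/bottom  bias=-1
    (9,2)@(19, 5): e=[90,0,18] → █  [on edge]
    (10,2)@(21, 5): e=[78,36,-6] → ·
    (9,3)@(19, 7): e=[74,12,22] → █
    (10,3)@(21, 7): e=[62,48,-2] → ·
    (9,4)@(19, 9): e=[58,24,26] → █
    (10,4)@(21, 9): e=[46,60,2] → █
    (11,4)@(23, 9): e=[34,96,-22] → ·
    (8,5)@(17, 11): e=[54,0,54] → █  [on edge]
    (11,5)@(23, 11): e=[18,108,-18] → ·
    (8,6)@(17, 13): e=[38,12,58] → █
    (11,6)@(23, 13): e=[2,120,-14] → ·
    (8,7)@(17, 15): e=[22,24,62] → █
    (7,8)@(15, 17): e=[18,0,90] → █  [on edge]
    (6,11)@(13, 23): e=[-18,0,126] → ·  [on edge]
  covered (15 px):
    · · · · · · · · · · · ·
    · · · · · · · · · · · ·
    · · · · · · · · · █ · ·
    · · · · · · · · · █ · ·
    · · · · · · · · · █ █ ·
    · · · · · · · · █ █ █ ·
    · · · · · · · · █ █ █ ·
    · · · · · · · · █ █ · ·
    · · · · · · · █ █ · · ·
    · · · · · · · █ · · · ·
    · · · · · · · · · · · ·
    · · · · · · · · · · · ·
T3:
  2·area = 106  (B↔C swapped to make it positive)
  edge (23, 16)→(6, 12): d=(-17,-4) top-left  bias=+0
  edge (6, 12)→(24, 10): d=(18,-2) top-left  bias=+0
  edge (24, 10)→(23, 16): d=(-1,6) right/bottom  bias=-1
    (7,5)@(15, 11): e=[53,0,53] → █  [on edge]
    (8,5)@(17, 11): e=[61,4,41] → █
    (9,5)@(19, 11): e=[69,8,29] → █
    (10,5)@(21, 11): e=[77,12,17] → █
    (11,5)@(23, 11): e=[85,16,5] → █
    (5,6)@(11, 13): e=[3,28,75] → █
    (6,6)@(13, 13): e=[11,32,63] → █
    (5,7)@(11, 15): e=[-31,64,73] → ·
    (6,7)@(13, 15): e=[-23,68,61] → ·
    (7,7)@(15, 15): e=[-15,72,49] → ·
    (8,7)@(17, 15): e=[-7,76,37] → ·
    (9,7)@(19, 15): e=[1,80,25] → █
  covered (15 px):
    · · · · · · · · · · · ·
    · · · · · · · · · · · ·
    · · · · · · · · · · · ·
    · · · · · · · · · · · ·
    · · · · · · · · · · · ·
    · · · · · · · █ █ █ █ █
    · · · · · █ █ █ █ █ █ █
    · · · · · · · · · █ █ █
    · · · · · · · · · · · ·
    · · · · · · · · · · · ·
    · · · · · · · · · · · ·
    · · · · · · · · · · · ·
T4:
  2·area = 96  (B↔C swapped to make it positive)
  edge (22, 16)→(4, 4): d=(-18,-12) top-left  bias=+0
  edge (4, 4)→(18, 8): d=(14,4) right/bottom  bias=-1
  edge (18, 8)→(22, 16): d=(4,8) right/bottom  bias=-1
    (3,2)@(7, 5): e=[18,2,76] → █
    (4,2)@(9, 5): e=[42,-6,60] → ·
    (3,3)@(7, 7): e=[-18,30,84] → ·
    (4,3)@(9, 7): e=[6,22,68] → █
    (5,3)@(11, 7): e=[30,14,52] → █
    (6,3)@(13, 7): e=[54,6,36] → █
    (7,3)@(15, 7): e=[78,-2,20] → ·
    (4,4)@(9, 9): e=[-30,50,76] → ·
    (5,4)@(11, 9): e=[-6,42,60] → ·
    (6,4)@(13, 9): e=[18,34,44] → █
    (7,4)@(15, 9): e=[42,26,28] → █
    (8,4)@(17, 9): e=[66,18,12] → █
  covered (12 px):
    · · · · · · · · · · · ·
    · · · · · · · · · · · ·
    · · · █ · · · · · · · ·
    · · · · █ █ █ · · · · ·
    · · · · · · █ █ █ · · ·
    · · · · · · · █ █ █ · ·
    · · · · · · · · · █ · ·
    · · · · · · · · · · █ ·
    · · · · · · · · · · · ·
    · · · · · · · · · · · ·
    · · · · · · · · · · · ·
    · · · · · · · · · · · ·

Z-buffer (winner per pixel, '.' = empty):
  . . . . . . . . . . . .
  . . . . . . . . . . . .
  . . . 4 . . . . . 2 . .
  . . . . 4 4 4 . 0 2 . .
  . . . . . . 4 4 4 2 2 .
  . . . . . 0 0 3 2 2 2 3
  . . . . 0 3 3 3 2 2 2 3
  . . 0 0 1 1 . . 2 2 3 3
  . 1 1 1 1 . . 2 2 . . .
  1 1 1 1 . . . 2 . . . .
  1 1 . . . . . . . . . .
  1 . . . . . . . . . . .

Answer: 4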